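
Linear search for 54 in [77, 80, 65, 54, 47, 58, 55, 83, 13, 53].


i=0: 77!=54
i=1: 80!=54
i=2: 65!=54
i=3: 54==54 found!

Found at 3, 4 comps


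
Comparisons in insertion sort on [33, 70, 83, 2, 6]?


Algorithm: insertion sort
Input: [33, 70, 83, 2, 6]
Sorted: [2, 6, 33, 70, 83]

9


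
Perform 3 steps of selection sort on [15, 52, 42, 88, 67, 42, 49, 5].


Initial: [15, 52, 42, 88, 67, 42, 49, 5]
Step 1: min=5 at 7
  Swap: [5, 52, 42, 88, 67, 42, 49, 15]
Step 2: min=15 at 7
  Swap: [5, 15, 42, 88, 67, 42, 49, 52]
Step 3: min=42 at 2
  Swap: [5, 15, 42, 88, 67, 42, 49, 52]

After 3 steps: [5, 15, 42, 88, 67, 42, 49, 52]


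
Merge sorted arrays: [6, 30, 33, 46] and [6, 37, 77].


Take 6 from A
Take 6 from B
Take 30 from A
Take 33 from A
Take 37 from B
Take 46 from A

Merged: [6, 6, 30, 33, 37, 46, 77]


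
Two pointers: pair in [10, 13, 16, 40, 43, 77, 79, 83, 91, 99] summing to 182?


lo=0(10)+hi=9(99)=109
lo=1(13)+hi=9(99)=112
lo=2(16)+hi=9(99)=115
lo=3(40)+hi=9(99)=139
lo=4(43)+hi=9(99)=142
lo=5(77)+hi=9(99)=176
lo=6(79)+hi=9(99)=178
lo=7(83)+hi=9(99)=182

Yes: 83+99=182


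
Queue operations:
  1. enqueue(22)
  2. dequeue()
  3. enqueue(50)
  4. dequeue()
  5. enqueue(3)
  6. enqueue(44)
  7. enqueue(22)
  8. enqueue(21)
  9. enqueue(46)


enqueue(22) -> [22]
dequeue()->22, []
enqueue(50) -> [50]
dequeue()->50, []
enqueue(3) -> [3]
enqueue(44) -> [3, 44]
enqueue(22) -> [3, 44, 22]
enqueue(21) -> [3, 44, 22, 21]
enqueue(46) -> [3, 44, 22, 21, 46]

Final queue: [3, 44, 22, 21, 46]


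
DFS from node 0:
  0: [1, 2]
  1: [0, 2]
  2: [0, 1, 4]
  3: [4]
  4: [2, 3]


Visit 0, push [2, 1]
Visit 1, push [2]
Visit 2, push [4]
Visit 4, push [3]
Visit 3, push []

DFS order: [0, 1, 2, 4, 3]


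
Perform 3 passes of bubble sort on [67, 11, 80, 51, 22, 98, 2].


Initial: [67, 11, 80, 51, 22, 98, 2]
Pass 1: [11, 67, 51, 22, 80, 2, 98] (4 swaps)
Pass 2: [11, 51, 22, 67, 2, 80, 98] (3 swaps)
Pass 3: [11, 22, 51, 2, 67, 80, 98] (2 swaps)

After 3 passes: [11, 22, 51, 2, 67, 80, 98]


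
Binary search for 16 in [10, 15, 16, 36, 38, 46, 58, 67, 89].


Step 1: lo=0, hi=8, mid=4, val=38
Step 2: lo=0, hi=3, mid=1, val=15
Step 3: lo=2, hi=3, mid=2, val=16

Found at index 2


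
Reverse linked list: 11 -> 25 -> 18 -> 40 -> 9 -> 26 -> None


Step 1: curr=11, set curr.next=prev(None) | reversed so far: 11
Step 2: curr=25, set curr.next=prev(11) | reversed so far: 25 -> 11
Step 3: curr=18, set curr.next=prev(25) | reversed so far: 18 -> 25 -> 11
Step 4: curr=40, set curr.next=prev(18) | reversed so far: 40 -> 18 -> 25 -> 11
Step 5: curr=9, set curr.next=prev(40) | reversed so far: 9 -> 40 -> 18 -> 25 -> 11
Step 6: curr=26, set curr.next=prev(9) | reversed so far: 26 -> 9 -> 40 -> 18 -> 25 -> 11

26 -> 9 -> 40 -> 18 -> 25 -> 11 -> None


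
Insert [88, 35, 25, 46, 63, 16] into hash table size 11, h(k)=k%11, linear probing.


Insert 88: h=0 -> slot 0
Insert 35: h=2 -> slot 2
Insert 25: h=3 -> slot 3
Insert 46: h=2, 2 probes -> slot 4
Insert 63: h=8 -> slot 8
Insert 16: h=5 -> slot 5

Table: [88, None, 35, 25, 46, 16, None, None, 63, None, None]


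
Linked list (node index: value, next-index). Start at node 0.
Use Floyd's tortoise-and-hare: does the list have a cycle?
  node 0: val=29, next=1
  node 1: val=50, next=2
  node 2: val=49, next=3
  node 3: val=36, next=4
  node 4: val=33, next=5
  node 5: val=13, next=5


Floyd's tortoise (slow, +1) and hare (fast, +2):
  init: slow=0, fast=0
  step 1: slow=1, fast=2
  step 2: slow=2, fast=4
  step 3: slow=3, fast=5
  step 4: slow=4, fast=5
  step 5: slow=5, fast=5
  slow == fast at node 5: cycle detected

Cycle: yes


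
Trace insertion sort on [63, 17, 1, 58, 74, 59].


Initial: [63, 17, 1, 58, 74, 59]
Insert 17: [17, 63, 1, 58, 74, 59]
Insert 1: [1, 17, 63, 58, 74, 59]
Insert 58: [1, 17, 58, 63, 74, 59]
Insert 74: [1, 17, 58, 63, 74, 59]
Insert 59: [1, 17, 58, 59, 63, 74]

Sorted: [1, 17, 58, 59, 63, 74]


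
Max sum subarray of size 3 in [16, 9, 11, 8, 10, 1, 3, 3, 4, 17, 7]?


[0:3]: 36
[1:4]: 28
[2:5]: 29
[3:6]: 19
[4:7]: 14
[5:8]: 7
[6:9]: 10
[7:10]: 24
[8:11]: 28

Max: 36 at [0:3]


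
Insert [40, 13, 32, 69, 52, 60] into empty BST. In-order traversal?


Insert 40: root
Insert 13: L from 40
Insert 32: L from 40 -> R from 13
Insert 69: R from 40
Insert 52: R from 40 -> L from 69
Insert 60: R from 40 -> L from 69 -> R from 52

In-order: [13, 32, 40, 52, 60, 69]


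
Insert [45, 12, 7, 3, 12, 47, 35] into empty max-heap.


Insert 45: [45]
Insert 12: [45, 12]
Insert 7: [45, 12, 7]
Insert 3: [45, 12, 7, 3]
Insert 12: [45, 12, 7, 3, 12]
Insert 47: [47, 12, 45, 3, 12, 7]
Insert 35: [47, 12, 45, 3, 12, 7, 35]

Final heap: [47, 12, 45, 3, 12, 7, 35]


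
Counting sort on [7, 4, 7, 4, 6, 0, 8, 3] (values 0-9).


Input: [7, 4, 7, 4, 6, 0, 8, 3]
Counts: [1, 0, 0, 1, 2, 0, 1, 2, 1, 0]

Sorted: [0, 3, 4, 4, 6, 7, 7, 8]


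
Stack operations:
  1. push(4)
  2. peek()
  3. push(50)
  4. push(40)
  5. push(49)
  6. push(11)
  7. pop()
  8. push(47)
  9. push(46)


push(4) -> [4]
peek()->4
push(50) -> [4, 50]
push(40) -> [4, 50, 40]
push(49) -> [4, 50, 40, 49]
push(11) -> [4, 50, 40, 49, 11]
pop()->11, [4, 50, 40, 49]
push(47) -> [4, 50, 40, 49, 47]
push(46) -> [4, 50, 40, 49, 47, 46]

Final stack: [4, 50, 40, 49, 47, 46]


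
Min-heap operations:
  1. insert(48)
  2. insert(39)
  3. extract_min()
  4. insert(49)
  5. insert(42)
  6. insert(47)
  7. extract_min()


insert(48) -> [48]
insert(39) -> [39, 48]
extract_min()->39, [48]
insert(49) -> [48, 49]
insert(42) -> [42, 49, 48]
insert(47) -> [42, 47, 48, 49]
extract_min()->42, [47, 49, 48]

Final heap: [47, 49, 48]


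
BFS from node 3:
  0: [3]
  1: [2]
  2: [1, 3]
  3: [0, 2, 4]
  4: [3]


Visit 3, enqueue [0, 2, 4]
Visit 0, enqueue []
Visit 2, enqueue [1]
Visit 4, enqueue []
Visit 1, enqueue []

BFS order: [3, 0, 2, 4, 1]


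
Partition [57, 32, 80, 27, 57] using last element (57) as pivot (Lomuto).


Pivot: 57
  57 <= 57: advance i (no swap)
  32 <= 57: advance i (no swap)
  27 <= 57: swap -> [57, 32, 27, 80, 57]
Place pivot at 3: [57, 32, 27, 57, 80]

Partitioned: [57, 32, 27, 57, 80]


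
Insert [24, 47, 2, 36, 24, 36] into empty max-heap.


Insert 24: [24]
Insert 47: [47, 24]
Insert 2: [47, 24, 2]
Insert 36: [47, 36, 2, 24]
Insert 24: [47, 36, 2, 24, 24]
Insert 36: [47, 36, 36, 24, 24, 2]

Final heap: [47, 36, 36, 24, 24, 2]


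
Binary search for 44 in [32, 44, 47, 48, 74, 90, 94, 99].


Step 1: lo=0, hi=7, mid=3, val=48
Step 2: lo=0, hi=2, mid=1, val=44

Found at index 1


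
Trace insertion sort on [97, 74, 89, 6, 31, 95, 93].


Initial: [97, 74, 89, 6, 31, 95, 93]
Insert 74: [74, 97, 89, 6, 31, 95, 93]
Insert 89: [74, 89, 97, 6, 31, 95, 93]
Insert 6: [6, 74, 89, 97, 31, 95, 93]
Insert 31: [6, 31, 74, 89, 97, 95, 93]
Insert 95: [6, 31, 74, 89, 95, 97, 93]
Insert 93: [6, 31, 74, 89, 93, 95, 97]

Sorted: [6, 31, 74, 89, 93, 95, 97]


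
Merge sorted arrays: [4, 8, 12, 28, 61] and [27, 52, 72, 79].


Take 4 from A
Take 8 from A
Take 12 from A
Take 27 from B
Take 28 from A
Take 52 from B
Take 61 from A

Merged: [4, 8, 12, 27, 28, 52, 61, 72, 79]


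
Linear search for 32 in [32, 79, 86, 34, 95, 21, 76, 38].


i=0: 32==32 found!

Found at 0, 1 comps


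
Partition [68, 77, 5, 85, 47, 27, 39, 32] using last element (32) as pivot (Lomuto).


Pivot: 32
  5 <= 32: swap -> [5, 77, 68, 85, 47, 27, 39, 32]
  27 <= 32: swap -> [5, 27, 68, 85, 47, 77, 39, 32]
Place pivot at 2: [5, 27, 32, 85, 47, 77, 39, 68]

Partitioned: [5, 27, 32, 85, 47, 77, 39, 68]


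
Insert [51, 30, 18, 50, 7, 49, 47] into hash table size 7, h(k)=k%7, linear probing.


Insert 51: h=2 -> slot 2
Insert 30: h=2, 1 probes -> slot 3
Insert 18: h=4 -> slot 4
Insert 50: h=1 -> slot 1
Insert 7: h=0 -> slot 0
Insert 49: h=0, 5 probes -> slot 5
Insert 47: h=5, 1 probes -> slot 6

Table: [7, 50, 51, 30, 18, 49, 47]


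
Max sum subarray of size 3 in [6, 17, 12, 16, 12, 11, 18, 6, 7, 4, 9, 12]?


[0:3]: 35
[1:4]: 45
[2:5]: 40
[3:6]: 39
[4:7]: 41
[5:8]: 35
[6:9]: 31
[7:10]: 17
[8:11]: 20
[9:12]: 25

Max: 45 at [1:4]


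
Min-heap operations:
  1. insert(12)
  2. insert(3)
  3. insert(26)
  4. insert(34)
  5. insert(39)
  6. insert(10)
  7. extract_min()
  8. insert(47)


insert(12) -> [12]
insert(3) -> [3, 12]
insert(26) -> [3, 12, 26]
insert(34) -> [3, 12, 26, 34]
insert(39) -> [3, 12, 26, 34, 39]
insert(10) -> [3, 12, 10, 34, 39, 26]
extract_min()->3, [10, 12, 26, 34, 39]
insert(47) -> [10, 12, 26, 34, 39, 47]

Final heap: [10, 12, 26, 34, 39, 47]


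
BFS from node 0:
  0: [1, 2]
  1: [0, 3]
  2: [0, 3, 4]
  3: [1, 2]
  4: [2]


Visit 0, enqueue [1, 2]
Visit 1, enqueue [3]
Visit 2, enqueue [4]
Visit 3, enqueue []
Visit 4, enqueue []

BFS order: [0, 1, 2, 3, 4]


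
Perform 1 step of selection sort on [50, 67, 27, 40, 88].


Initial: [50, 67, 27, 40, 88]
Step 1: min=27 at 2
  Swap: [27, 67, 50, 40, 88]

After 1 step: [27, 67, 50, 40, 88]


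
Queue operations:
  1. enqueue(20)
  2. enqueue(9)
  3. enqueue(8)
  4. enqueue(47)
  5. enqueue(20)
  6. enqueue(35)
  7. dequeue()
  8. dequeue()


enqueue(20) -> [20]
enqueue(9) -> [20, 9]
enqueue(8) -> [20, 9, 8]
enqueue(47) -> [20, 9, 8, 47]
enqueue(20) -> [20, 9, 8, 47, 20]
enqueue(35) -> [20, 9, 8, 47, 20, 35]
dequeue()->20, [9, 8, 47, 20, 35]
dequeue()->9, [8, 47, 20, 35]

Final queue: [8, 47, 20, 35]


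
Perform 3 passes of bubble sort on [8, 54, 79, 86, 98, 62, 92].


Initial: [8, 54, 79, 86, 98, 62, 92]
Pass 1: [8, 54, 79, 86, 62, 92, 98] (2 swaps)
Pass 2: [8, 54, 79, 62, 86, 92, 98] (1 swaps)
Pass 3: [8, 54, 62, 79, 86, 92, 98] (1 swaps)

After 3 passes: [8, 54, 62, 79, 86, 92, 98]


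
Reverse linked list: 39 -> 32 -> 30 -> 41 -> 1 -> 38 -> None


Step 1: curr=39, set curr.next=prev(None) | reversed so far: 39
Step 2: curr=32, set curr.next=prev(39) | reversed so far: 32 -> 39
Step 3: curr=30, set curr.next=prev(32) | reversed so far: 30 -> 32 -> 39
Step 4: curr=41, set curr.next=prev(30) | reversed so far: 41 -> 30 -> 32 -> 39
Step 5: curr=1, set curr.next=prev(41) | reversed so far: 1 -> 41 -> 30 -> 32 -> 39
Step 6: curr=38, set curr.next=prev(1) | reversed so far: 38 -> 1 -> 41 -> 30 -> 32 -> 39

38 -> 1 -> 41 -> 30 -> 32 -> 39 -> None


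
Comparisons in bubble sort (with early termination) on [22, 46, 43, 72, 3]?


Algorithm: bubble sort (with early termination)
Input: [22, 46, 43, 72, 3]
Sorted: [3, 22, 43, 46, 72]

10


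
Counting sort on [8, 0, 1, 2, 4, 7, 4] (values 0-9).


Input: [8, 0, 1, 2, 4, 7, 4]
Counts: [1, 1, 1, 0, 2, 0, 0, 1, 1, 0]

Sorted: [0, 1, 2, 4, 4, 7, 8]


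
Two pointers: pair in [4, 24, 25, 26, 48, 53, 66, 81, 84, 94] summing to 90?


lo=0(4)+hi=9(94)=98
lo=0(4)+hi=8(84)=88
lo=1(24)+hi=8(84)=108
lo=1(24)+hi=7(81)=105
lo=1(24)+hi=6(66)=90

Yes: 24+66=90


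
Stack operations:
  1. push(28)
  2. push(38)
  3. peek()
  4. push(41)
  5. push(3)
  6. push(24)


push(28) -> [28]
push(38) -> [28, 38]
peek()->38
push(41) -> [28, 38, 41]
push(3) -> [28, 38, 41, 3]
push(24) -> [28, 38, 41, 3, 24]

Final stack: [28, 38, 41, 3, 24]


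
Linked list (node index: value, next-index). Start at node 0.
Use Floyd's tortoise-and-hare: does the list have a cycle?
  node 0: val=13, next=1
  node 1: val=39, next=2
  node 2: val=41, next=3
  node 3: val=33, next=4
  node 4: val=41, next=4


Floyd's tortoise (slow, +1) and hare (fast, +2):
  init: slow=0, fast=0
  step 1: slow=1, fast=2
  step 2: slow=2, fast=4
  step 3: slow=3, fast=4
  step 4: slow=4, fast=4
  slow == fast at node 4: cycle detected

Cycle: yes


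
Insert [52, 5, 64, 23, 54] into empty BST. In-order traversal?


Insert 52: root
Insert 5: L from 52
Insert 64: R from 52
Insert 23: L from 52 -> R from 5
Insert 54: R from 52 -> L from 64

In-order: [5, 23, 52, 54, 64]


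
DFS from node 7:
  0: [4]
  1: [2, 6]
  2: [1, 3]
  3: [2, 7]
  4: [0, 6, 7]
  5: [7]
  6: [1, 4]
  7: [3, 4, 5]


Visit 7, push [5, 4, 3]
Visit 3, push [2]
Visit 2, push [1]
Visit 1, push [6]
Visit 6, push [4]
Visit 4, push [0]
Visit 0, push []
Visit 5, push []

DFS order: [7, 3, 2, 1, 6, 4, 0, 5]


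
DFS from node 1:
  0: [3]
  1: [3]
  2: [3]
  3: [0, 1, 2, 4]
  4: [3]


Visit 1, push [3]
Visit 3, push [4, 2, 0]
Visit 0, push []
Visit 2, push []
Visit 4, push []

DFS order: [1, 3, 0, 2, 4]


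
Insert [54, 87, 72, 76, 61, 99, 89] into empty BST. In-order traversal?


Insert 54: root
Insert 87: R from 54
Insert 72: R from 54 -> L from 87
Insert 76: R from 54 -> L from 87 -> R from 72
Insert 61: R from 54 -> L from 87 -> L from 72
Insert 99: R from 54 -> R from 87
Insert 89: R from 54 -> R from 87 -> L from 99

In-order: [54, 61, 72, 76, 87, 89, 99]


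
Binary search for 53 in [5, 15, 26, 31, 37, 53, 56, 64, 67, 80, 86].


Step 1: lo=0, hi=10, mid=5, val=53

Found at index 5


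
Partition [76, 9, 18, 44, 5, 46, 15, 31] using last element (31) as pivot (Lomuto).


Pivot: 31
  9 <= 31: swap -> [9, 76, 18, 44, 5, 46, 15, 31]
  18 <= 31: swap -> [9, 18, 76, 44, 5, 46, 15, 31]
  5 <= 31: swap -> [9, 18, 5, 44, 76, 46, 15, 31]
  15 <= 31: swap -> [9, 18, 5, 15, 76, 46, 44, 31]
Place pivot at 4: [9, 18, 5, 15, 31, 46, 44, 76]

Partitioned: [9, 18, 5, 15, 31, 46, 44, 76]


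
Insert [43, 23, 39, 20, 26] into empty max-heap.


Insert 43: [43]
Insert 23: [43, 23]
Insert 39: [43, 23, 39]
Insert 20: [43, 23, 39, 20]
Insert 26: [43, 26, 39, 20, 23]

Final heap: [43, 26, 39, 20, 23]


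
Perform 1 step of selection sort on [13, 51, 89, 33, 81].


Initial: [13, 51, 89, 33, 81]
Step 1: min=13 at 0
  Swap: [13, 51, 89, 33, 81]

After 1 step: [13, 51, 89, 33, 81]


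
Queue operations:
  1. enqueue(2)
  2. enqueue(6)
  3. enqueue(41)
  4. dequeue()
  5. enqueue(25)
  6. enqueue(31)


enqueue(2) -> [2]
enqueue(6) -> [2, 6]
enqueue(41) -> [2, 6, 41]
dequeue()->2, [6, 41]
enqueue(25) -> [6, 41, 25]
enqueue(31) -> [6, 41, 25, 31]

Final queue: [6, 41, 25, 31]


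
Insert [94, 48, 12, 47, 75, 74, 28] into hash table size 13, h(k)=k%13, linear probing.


Insert 94: h=3 -> slot 3
Insert 48: h=9 -> slot 9
Insert 12: h=12 -> slot 12
Insert 47: h=8 -> slot 8
Insert 75: h=10 -> slot 10
Insert 74: h=9, 2 probes -> slot 11
Insert 28: h=2 -> slot 2

Table: [None, None, 28, 94, None, None, None, None, 47, 48, 75, 74, 12]


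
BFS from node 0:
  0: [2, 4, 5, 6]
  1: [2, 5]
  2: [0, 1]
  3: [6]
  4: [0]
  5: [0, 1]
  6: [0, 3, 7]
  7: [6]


Visit 0, enqueue [2, 4, 5, 6]
Visit 2, enqueue [1]
Visit 4, enqueue []
Visit 5, enqueue []
Visit 6, enqueue [3, 7]
Visit 1, enqueue []
Visit 3, enqueue []
Visit 7, enqueue []

BFS order: [0, 2, 4, 5, 6, 1, 3, 7]


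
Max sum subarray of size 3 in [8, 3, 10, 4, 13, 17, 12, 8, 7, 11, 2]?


[0:3]: 21
[1:4]: 17
[2:5]: 27
[3:6]: 34
[4:7]: 42
[5:8]: 37
[6:9]: 27
[7:10]: 26
[8:11]: 20

Max: 42 at [4:7]


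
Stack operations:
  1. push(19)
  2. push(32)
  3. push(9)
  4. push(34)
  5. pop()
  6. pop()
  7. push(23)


push(19) -> [19]
push(32) -> [19, 32]
push(9) -> [19, 32, 9]
push(34) -> [19, 32, 9, 34]
pop()->34, [19, 32, 9]
pop()->9, [19, 32]
push(23) -> [19, 32, 23]

Final stack: [19, 32, 23]


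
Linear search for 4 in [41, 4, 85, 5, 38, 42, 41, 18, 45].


i=0: 41!=4
i=1: 4==4 found!

Found at 1, 2 comps


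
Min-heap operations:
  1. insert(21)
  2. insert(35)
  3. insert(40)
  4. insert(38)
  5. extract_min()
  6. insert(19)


insert(21) -> [21]
insert(35) -> [21, 35]
insert(40) -> [21, 35, 40]
insert(38) -> [21, 35, 40, 38]
extract_min()->21, [35, 38, 40]
insert(19) -> [19, 35, 40, 38]

Final heap: [19, 35, 40, 38]


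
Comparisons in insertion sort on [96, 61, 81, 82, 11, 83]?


Algorithm: insertion sort
Input: [96, 61, 81, 82, 11, 83]
Sorted: [11, 61, 81, 82, 83, 96]

11


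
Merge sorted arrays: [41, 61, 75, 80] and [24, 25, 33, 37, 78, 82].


Take 24 from B
Take 25 from B
Take 33 from B
Take 37 from B
Take 41 from A
Take 61 from A
Take 75 from A
Take 78 from B
Take 80 from A

Merged: [24, 25, 33, 37, 41, 61, 75, 78, 80, 82]


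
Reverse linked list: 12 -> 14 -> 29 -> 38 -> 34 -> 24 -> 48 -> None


Step 1: curr=12, set curr.next=prev(None) | reversed so far: 12
Step 2: curr=14, set curr.next=prev(12) | reversed so far: 14 -> 12
Step 3: curr=29, set curr.next=prev(14) | reversed so far: 29 -> 14 -> 12
Step 4: curr=38, set curr.next=prev(29) | reversed so far: 38 -> 29 -> 14 -> 12
Step 5: curr=34, set curr.next=prev(38) | reversed so far: 34 -> 38 -> 29 -> 14 -> 12
Step 6: curr=24, set curr.next=prev(34) | reversed so far: 24 -> 34 -> 38 -> 29 -> 14 -> 12
Step 7: curr=48, set curr.next=prev(24) | reversed so far: 48 -> 24 -> 34 -> 38 -> 29 -> 14 -> 12

48 -> 24 -> 34 -> 38 -> 29 -> 14 -> 12 -> None


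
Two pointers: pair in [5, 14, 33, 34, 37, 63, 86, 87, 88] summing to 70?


lo=0(5)+hi=8(88)=93
lo=0(5)+hi=7(87)=92
lo=0(5)+hi=6(86)=91
lo=0(5)+hi=5(63)=68
lo=1(14)+hi=5(63)=77
lo=1(14)+hi=4(37)=51
lo=2(33)+hi=4(37)=70

Yes: 33+37=70


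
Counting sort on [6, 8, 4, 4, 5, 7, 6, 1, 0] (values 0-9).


Input: [6, 8, 4, 4, 5, 7, 6, 1, 0]
Counts: [1, 1, 0, 0, 2, 1, 2, 1, 1, 0]

Sorted: [0, 1, 4, 4, 5, 6, 6, 7, 8]


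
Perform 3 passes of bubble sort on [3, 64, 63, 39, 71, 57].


Initial: [3, 64, 63, 39, 71, 57]
Pass 1: [3, 63, 39, 64, 57, 71] (3 swaps)
Pass 2: [3, 39, 63, 57, 64, 71] (2 swaps)
Pass 3: [3, 39, 57, 63, 64, 71] (1 swaps)

After 3 passes: [3, 39, 57, 63, 64, 71]


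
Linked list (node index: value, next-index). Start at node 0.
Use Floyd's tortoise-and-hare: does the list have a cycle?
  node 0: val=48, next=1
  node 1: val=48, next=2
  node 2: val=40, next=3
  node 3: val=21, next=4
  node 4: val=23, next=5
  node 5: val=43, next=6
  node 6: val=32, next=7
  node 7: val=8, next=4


Floyd's tortoise (slow, +1) and hare (fast, +2):
  init: slow=0, fast=0
  step 1: slow=1, fast=2
  step 2: slow=2, fast=4
  step 3: slow=3, fast=6
  step 4: slow=4, fast=4
  slow == fast at node 4: cycle detected

Cycle: yes


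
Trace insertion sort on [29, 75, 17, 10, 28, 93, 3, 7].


Initial: [29, 75, 17, 10, 28, 93, 3, 7]
Insert 75: [29, 75, 17, 10, 28, 93, 3, 7]
Insert 17: [17, 29, 75, 10, 28, 93, 3, 7]
Insert 10: [10, 17, 29, 75, 28, 93, 3, 7]
Insert 28: [10, 17, 28, 29, 75, 93, 3, 7]
Insert 93: [10, 17, 28, 29, 75, 93, 3, 7]
Insert 3: [3, 10, 17, 28, 29, 75, 93, 7]
Insert 7: [3, 7, 10, 17, 28, 29, 75, 93]

Sorted: [3, 7, 10, 17, 28, 29, 75, 93]


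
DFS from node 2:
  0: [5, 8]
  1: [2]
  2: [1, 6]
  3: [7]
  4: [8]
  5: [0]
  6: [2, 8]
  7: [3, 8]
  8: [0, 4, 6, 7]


Visit 2, push [6, 1]
Visit 1, push []
Visit 6, push [8]
Visit 8, push [7, 4, 0]
Visit 0, push [5]
Visit 5, push []
Visit 4, push []
Visit 7, push [3]
Visit 3, push []

DFS order: [2, 1, 6, 8, 0, 5, 4, 7, 3]


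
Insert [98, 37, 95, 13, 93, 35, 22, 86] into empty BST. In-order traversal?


Insert 98: root
Insert 37: L from 98
Insert 95: L from 98 -> R from 37
Insert 13: L from 98 -> L from 37
Insert 93: L from 98 -> R from 37 -> L from 95
Insert 35: L from 98 -> L from 37 -> R from 13
Insert 22: L from 98 -> L from 37 -> R from 13 -> L from 35
Insert 86: L from 98 -> R from 37 -> L from 95 -> L from 93

In-order: [13, 22, 35, 37, 86, 93, 95, 98]


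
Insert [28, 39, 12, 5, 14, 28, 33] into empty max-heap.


Insert 28: [28]
Insert 39: [39, 28]
Insert 12: [39, 28, 12]
Insert 5: [39, 28, 12, 5]
Insert 14: [39, 28, 12, 5, 14]
Insert 28: [39, 28, 28, 5, 14, 12]
Insert 33: [39, 28, 33, 5, 14, 12, 28]

Final heap: [39, 28, 33, 5, 14, 12, 28]


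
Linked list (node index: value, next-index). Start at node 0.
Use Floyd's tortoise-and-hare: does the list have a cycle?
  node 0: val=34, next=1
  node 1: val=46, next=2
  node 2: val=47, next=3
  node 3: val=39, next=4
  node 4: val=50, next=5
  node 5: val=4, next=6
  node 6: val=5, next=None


Floyd's tortoise (slow, +1) and hare (fast, +2):
  init: slow=0, fast=0
  step 1: slow=1, fast=2
  step 2: slow=2, fast=4
  step 3: slow=3, fast=6
  step 4: fast -> None, no cycle

Cycle: no


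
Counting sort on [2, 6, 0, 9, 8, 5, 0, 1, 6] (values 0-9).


Input: [2, 6, 0, 9, 8, 5, 0, 1, 6]
Counts: [2, 1, 1, 0, 0, 1, 2, 0, 1, 1]

Sorted: [0, 0, 1, 2, 5, 6, 6, 8, 9]


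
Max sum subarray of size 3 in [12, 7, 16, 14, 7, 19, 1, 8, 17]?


[0:3]: 35
[1:4]: 37
[2:5]: 37
[3:6]: 40
[4:7]: 27
[5:8]: 28
[6:9]: 26

Max: 40 at [3:6]


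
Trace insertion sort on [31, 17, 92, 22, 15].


Initial: [31, 17, 92, 22, 15]
Insert 17: [17, 31, 92, 22, 15]
Insert 92: [17, 31, 92, 22, 15]
Insert 22: [17, 22, 31, 92, 15]
Insert 15: [15, 17, 22, 31, 92]

Sorted: [15, 17, 22, 31, 92]


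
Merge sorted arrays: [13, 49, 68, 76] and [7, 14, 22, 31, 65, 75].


Take 7 from B
Take 13 from A
Take 14 from B
Take 22 from B
Take 31 from B
Take 49 from A
Take 65 from B
Take 68 from A
Take 75 from B

Merged: [7, 13, 14, 22, 31, 49, 65, 68, 75, 76]


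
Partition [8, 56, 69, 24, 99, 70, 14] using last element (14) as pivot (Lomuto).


Pivot: 14
  8 <= 14: advance i (no swap)
Place pivot at 1: [8, 14, 69, 24, 99, 70, 56]

Partitioned: [8, 14, 69, 24, 99, 70, 56]


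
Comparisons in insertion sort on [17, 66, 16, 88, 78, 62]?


Algorithm: insertion sort
Input: [17, 66, 16, 88, 78, 62]
Sorted: [16, 17, 62, 66, 78, 88]

10


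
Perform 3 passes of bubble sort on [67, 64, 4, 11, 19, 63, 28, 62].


Initial: [67, 64, 4, 11, 19, 63, 28, 62]
Pass 1: [64, 4, 11, 19, 63, 28, 62, 67] (7 swaps)
Pass 2: [4, 11, 19, 63, 28, 62, 64, 67] (6 swaps)
Pass 3: [4, 11, 19, 28, 62, 63, 64, 67] (2 swaps)

After 3 passes: [4, 11, 19, 28, 62, 63, 64, 67]


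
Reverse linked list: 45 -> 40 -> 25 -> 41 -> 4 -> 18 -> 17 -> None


Step 1: curr=45, set curr.next=prev(None) | reversed so far: 45
Step 2: curr=40, set curr.next=prev(45) | reversed so far: 40 -> 45
Step 3: curr=25, set curr.next=prev(40) | reversed so far: 25 -> 40 -> 45
Step 4: curr=41, set curr.next=prev(25) | reversed so far: 41 -> 25 -> 40 -> 45
Step 5: curr=4, set curr.next=prev(41) | reversed so far: 4 -> 41 -> 25 -> 40 -> 45
Step 6: curr=18, set curr.next=prev(4) | reversed so far: 18 -> 4 -> 41 -> 25 -> 40 -> 45
Step 7: curr=17, set curr.next=prev(18) | reversed so far: 17 -> 18 -> 4 -> 41 -> 25 -> 40 -> 45

17 -> 18 -> 4 -> 41 -> 25 -> 40 -> 45 -> None


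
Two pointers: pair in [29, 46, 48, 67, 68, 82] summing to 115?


lo=0(29)+hi=5(82)=111
lo=1(46)+hi=5(82)=128
lo=1(46)+hi=4(68)=114
lo=2(48)+hi=4(68)=116
lo=2(48)+hi=3(67)=115

Yes: 48+67=115


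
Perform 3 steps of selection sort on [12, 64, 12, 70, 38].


Initial: [12, 64, 12, 70, 38]
Step 1: min=12 at 0
  Swap: [12, 64, 12, 70, 38]
Step 2: min=12 at 2
  Swap: [12, 12, 64, 70, 38]
Step 3: min=38 at 4
  Swap: [12, 12, 38, 70, 64]

After 3 steps: [12, 12, 38, 70, 64]


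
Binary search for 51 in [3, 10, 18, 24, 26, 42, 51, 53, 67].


Step 1: lo=0, hi=8, mid=4, val=26
Step 2: lo=5, hi=8, mid=6, val=51

Found at index 6


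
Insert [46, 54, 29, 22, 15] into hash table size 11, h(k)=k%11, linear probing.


Insert 46: h=2 -> slot 2
Insert 54: h=10 -> slot 10
Insert 29: h=7 -> slot 7
Insert 22: h=0 -> slot 0
Insert 15: h=4 -> slot 4

Table: [22, None, 46, None, 15, None, None, 29, None, None, 54]


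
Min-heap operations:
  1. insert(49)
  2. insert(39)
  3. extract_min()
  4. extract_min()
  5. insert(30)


insert(49) -> [49]
insert(39) -> [39, 49]
extract_min()->39, [49]
extract_min()->49, []
insert(30) -> [30]

Final heap: [30]


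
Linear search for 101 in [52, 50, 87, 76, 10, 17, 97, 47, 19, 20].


i=0: 52!=101
i=1: 50!=101
i=2: 87!=101
i=3: 76!=101
i=4: 10!=101
i=5: 17!=101
i=6: 97!=101
i=7: 47!=101
i=8: 19!=101
i=9: 20!=101

Not found, 10 comps


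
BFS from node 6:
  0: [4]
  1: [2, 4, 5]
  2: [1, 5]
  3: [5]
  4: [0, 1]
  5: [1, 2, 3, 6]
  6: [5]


Visit 6, enqueue [5]
Visit 5, enqueue [1, 2, 3]
Visit 1, enqueue [4]
Visit 2, enqueue []
Visit 3, enqueue []
Visit 4, enqueue [0]
Visit 0, enqueue []

BFS order: [6, 5, 1, 2, 3, 4, 0]


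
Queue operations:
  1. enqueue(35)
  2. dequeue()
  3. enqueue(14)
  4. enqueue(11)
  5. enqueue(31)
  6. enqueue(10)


enqueue(35) -> [35]
dequeue()->35, []
enqueue(14) -> [14]
enqueue(11) -> [14, 11]
enqueue(31) -> [14, 11, 31]
enqueue(10) -> [14, 11, 31, 10]

Final queue: [14, 11, 31, 10]


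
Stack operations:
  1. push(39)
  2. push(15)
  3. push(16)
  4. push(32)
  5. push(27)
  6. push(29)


push(39) -> [39]
push(15) -> [39, 15]
push(16) -> [39, 15, 16]
push(32) -> [39, 15, 16, 32]
push(27) -> [39, 15, 16, 32, 27]
push(29) -> [39, 15, 16, 32, 27, 29]

Final stack: [39, 15, 16, 32, 27, 29]


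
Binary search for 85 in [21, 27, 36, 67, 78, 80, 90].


Step 1: lo=0, hi=6, mid=3, val=67
Step 2: lo=4, hi=6, mid=5, val=80
Step 3: lo=6, hi=6, mid=6, val=90

Not found


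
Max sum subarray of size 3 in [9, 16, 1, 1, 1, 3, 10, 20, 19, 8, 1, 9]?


[0:3]: 26
[1:4]: 18
[2:5]: 3
[3:6]: 5
[4:7]: 14
[5:8]: 33
[6:9]: 49
[7:10]: 47
[8:11]: 28
[9:12]: 18

Max: 49 at [6:9]


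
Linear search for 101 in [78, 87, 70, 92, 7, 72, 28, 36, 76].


i=0: 78!=101
i=1: 87!=101
i=2: 70!=101
i=3: 92!=101
i=4: 7!=101
i=5: 72!=101
i=6: 28!=101
i=7: 36!=101
i=8: 76!=101

Not found, 9 comps


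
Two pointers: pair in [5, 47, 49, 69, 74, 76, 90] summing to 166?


lo=0(5)+hi=6(90)=95
lo=1(47)+hi=6(90)=137
lo=2(49)+hi=6(90)=139
lo=3(69)+hi=6(90)=159
lo=4(74)+hi=6(90)=164
lo=5(76)+hi=6(90)=166

Yes: 76+90=166


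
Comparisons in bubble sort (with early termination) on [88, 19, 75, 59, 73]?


Algorithm: bubble sort (with early termination)
Input: [88, 19, 75, 59, 73]
Sorted: [19, 59, 73, 75, 88]

9


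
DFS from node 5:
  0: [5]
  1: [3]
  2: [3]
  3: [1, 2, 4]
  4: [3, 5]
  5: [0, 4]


Visit 5, push [4, 0]
Visit 0, push []
Visit 4, push [3]
Visit 3, push [2, 1]
Visit 1, push []
Visit 2, push []

DFS order: [5, 0, 4, 3, 1, 2]


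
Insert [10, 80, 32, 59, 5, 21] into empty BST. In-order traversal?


Insert 10: root
Insert 80: R from 10
Insert 32: R from 10 -> L from 80
Insert 59: R from 10 -> L from 80 -> R from 32
Insert 5: L from 10
Insert 21: R from 10 -> L from 80 -> L from 32

In-order: [5, 10, 21, 32, 59, 80]


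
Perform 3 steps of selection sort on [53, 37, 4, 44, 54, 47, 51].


Initial: [53, 37, 4, 44, 54, 47, 51]
Step 1: min=4 at 2
  Swap: [4, 37, 53, 44, 54, 47, 51]
Step 2: min=37 at 1
  Swap: [4, 37, 53, 44, 54, 47, 51]
Step 3: min=44 at 3
  Swap: [4, 37, 44, 53, 54, 47, 51]

After 3 steps: [4, 37, 44, 53, 54, 47, 51]


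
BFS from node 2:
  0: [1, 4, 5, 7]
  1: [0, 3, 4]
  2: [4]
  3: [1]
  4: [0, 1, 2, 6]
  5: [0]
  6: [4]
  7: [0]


Visit 2, enqueue [4]
Visit 4, enqueue [0, 1, 6]
Visit 0, enqueue [5, 7]
Visit 1, enqueue [3]
Visit 6, enqueue []
Visit 5, enqueue []
Visit 7, enqueue []
Visit 3, enqueue []

BFS order: [2, 4, 0, 1, 6, 5, 7, 3]


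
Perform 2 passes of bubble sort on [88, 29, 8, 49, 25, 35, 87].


Initial: [88, 29, 8, 49, 25, 35, 87]
Pass 1: [29, 8, 49, 25, 35, 87, 88] (6 swaps)
Pass 2: [8, 29, 25, 35, 49, 87, 88] (3 swaps)

After 2 passes: [8, 29, 25, 35, 49, 87, 88]


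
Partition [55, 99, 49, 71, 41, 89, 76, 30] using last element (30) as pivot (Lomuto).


Pivot: 30
Place pivot at 0: [30, 99, 49, 71, 41, 89, 76, 55]

Partitioned: [30, 99, 49, 71, 41, 89, 76, 55]


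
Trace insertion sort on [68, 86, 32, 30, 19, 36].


Initial: [68, 86, 32, 30, 19, 36]
Insert 86: [68, 86, 32, 30, 19, 36]
Insert 32: [32, 68, 86, 30, 19, 36]
Insert 30: [30, 32, 68, 86, 19, 36]
Insert 19: [19, 30, 32, 68, 86, 36]
Insert 36: [19, 30, 32, 36, 68, 86]

Sorted: [19, 30, 32, 36, 68, 86]


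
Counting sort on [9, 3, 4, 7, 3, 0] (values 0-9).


Input: [9, 3, 4, 7, 3, 0]
Counts: [1, 0, 0, 2, 1, 0, 0, 1, 0, 1]

Sorted: [0, 3, 3, 4, 7, 9]


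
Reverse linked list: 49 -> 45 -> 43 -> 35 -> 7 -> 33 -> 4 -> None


Step 1: curr=49, set curr.next=prev(None) | reversed so far: 49
Step 2: curr=45, set curr.next=prev(49) | reversed so far: 45 -> 49
Step 3: curr=43, set curr.next=prev(45) | reversed so far: 43 -> 45 -> 49
Step 4: curr=35, set curr.next=prev(43) | reversed so far: 35 -> 43 -> 45 -> 49
Step 5: curr=7, set curr.next=prev(35) | reversed so far: 7 -> 35 -> 43 -> 45 -> 49
Step 6: curr=33, set curr.next=prev(7) | reversed so far: 33 -> 7 -> 35 -> 43 -> 45 -> 49
Step 7: curr=4, set curr.next=prev(33) | reversed so far: 4 -> 33 -> 7 -> 35 -> 43 -> 45 -> 49

4 -> 33 -> 7 -> 35 -> 43 -> 45 -> 49 -> None


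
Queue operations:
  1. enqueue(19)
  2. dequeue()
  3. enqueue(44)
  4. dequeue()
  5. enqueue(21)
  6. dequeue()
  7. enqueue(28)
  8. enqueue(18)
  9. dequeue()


enqueue(19) -> [19]
dequeue()->19, []
enqueue(44) -> [44]
dequeue()->44, []
enqueue(21) -> [21]
dequeue()->21, []
enqueue(28) -> [28]
enqueue(18) -> [28, 18]
dequeue()->28, [18]

Final queue: [18]


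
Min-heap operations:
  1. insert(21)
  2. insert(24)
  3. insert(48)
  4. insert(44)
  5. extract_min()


insert(21) -> [21]
insert(24) -> [21, 24]
insert(48) -> [21, 24, 48]
insert(44) -> [21, 24, 48, 44]
extract_min()->21, [24, 44, 48]

Final heap: [24, 44, 48]


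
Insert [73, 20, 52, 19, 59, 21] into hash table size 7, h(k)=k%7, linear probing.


Insert 73: h=3 -> slot 3
Insert 20: h=6 -> slot 6
Insert 52: h=3, 1 probes -> slot 4
Insert 19: h=5 -> slot 5
Insert 59: h=3, 4 probes -> slot 0
Insert 21: h=0, 1 probes -> slot 1

Table: [59, 21, None, 73, 52, 19, 20]


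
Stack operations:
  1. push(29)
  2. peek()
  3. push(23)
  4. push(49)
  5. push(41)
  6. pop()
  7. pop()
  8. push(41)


push(29) -> [29]
peek()->29
push(23) -> [29, 23]
push(49) -> [29, 23, 49]
push(41) -> [29, 23, 49, 41]
pop()->41, [29, 23, 49]
pop()->49, [29, 23]
push(41) -> [29, 23, 41]

Final stack: [29, 23, 41]


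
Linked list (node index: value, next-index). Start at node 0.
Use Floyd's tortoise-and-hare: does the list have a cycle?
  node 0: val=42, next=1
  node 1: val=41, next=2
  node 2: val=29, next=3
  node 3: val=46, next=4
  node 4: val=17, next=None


Floyd's tortoise (slow, +1) and hare (fast, +2):
  init: slow=0, fast=0
  step 1: slow=1, fast=2
  step 2: slow=2, fast=4
  step 3: fast -> None, no cycle

Cycle: no


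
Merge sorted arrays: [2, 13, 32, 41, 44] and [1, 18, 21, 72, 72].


Take 1 from B
Take 2 from A
Take 13 from A
Take 18 from B
Take 21 from B
Take 32 from A
Take 41 from A
Take 44 from A

Merged: [1, 2, 13, 18, 21, 32, 41, 44, 72, 72]


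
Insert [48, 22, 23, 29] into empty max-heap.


Insert 48: [48]
Insert 22: [48, 22]
Insert 23: [48, 22, 23]
Insert 29: [48, 29, 23, 22]

Final heap: [48, 29, 23, 22]


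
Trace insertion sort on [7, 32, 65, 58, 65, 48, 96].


Initial: [7, 32, 65, 58, 65, 48, 96]
Insert 32: [7, 32, 65, 58, 65, 48, 96]
Insert 65: [7, 32, 65, 58, 65, 48, 96]
Insert 58: [7, 32, 58, 65, 65, 48, 96]
Insert 65: [7, 32, 58, 65, 65, 48, 96]
Insert 48: [7, 32, 48, 58, 65, 65, 96]
Insert 96: [7, 32, 48, 58, 65, 65, 96]

Sorted: [7, 32, 48, 58, 65, 65, 96]


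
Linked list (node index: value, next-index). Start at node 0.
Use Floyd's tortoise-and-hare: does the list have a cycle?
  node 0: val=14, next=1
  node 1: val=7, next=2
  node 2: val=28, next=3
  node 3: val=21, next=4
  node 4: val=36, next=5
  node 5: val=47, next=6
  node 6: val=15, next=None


Floyd's tortoise (slow, +1) and hare (fast, +2):
  init: slow=0, fast=0
  step 1: slow=1, fast=2
  step 2: slow=2, fast=4
  step 3: slow=3, fast=6
  step 4: fast -> None, no cycle

Cycle: no


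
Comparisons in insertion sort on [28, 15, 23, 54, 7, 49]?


Algorithm: insertion sort
Input: [28, 15, 23, 54, 7, 49]
Sorted: [7, 15, 23, 28, 49, 54]

10


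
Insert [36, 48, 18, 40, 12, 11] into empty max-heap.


Insert 36: [36]
Insert 48: [48, 36]
Insert 18: [48, 36, 18]
Insert 40: [48, 40, 18, 36]
Insert 12: [48, 40, 18, 36, 12]
Insert 11: [48, 40, 18, 36, 12, 11]

Final heap: [48, 40, 18, 36, 12, 11]


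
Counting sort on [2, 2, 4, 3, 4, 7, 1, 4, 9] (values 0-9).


Input: [2, 2, 4, 3, 4, 7, 1, 4, 9]
Counts: [0, 1, 2, 1, 3, 0, 0, 1, 0, 1]

Sorted: [1, 2, 2, 3, 4, 4, 4, 7, 9]


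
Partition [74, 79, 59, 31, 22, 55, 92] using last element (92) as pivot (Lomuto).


Pivot: 92
  74 <= 92: advance i (no swap)
  79 <= 92: advance i (no swap)
  59 <= 92: advance i (no swap)
  31 <= 92: advance i (no swap)
  22 <= 92: advance i (no swap)
  55 <= 92: advance i (no swap)
Place pivot at 6: [74, 79, 59, 31, 22, 55, 92]

Partitioned: [74, 79, 59, 31, 22, 55, 92]


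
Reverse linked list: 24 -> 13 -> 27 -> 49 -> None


Step 1: curr=24, set curr.next=prev(None) | reversed so far: 24
Step 2: curr=13, set curr.next=prev(24) | reversed so far: 13 -> 24
Step 3: curr=27, set curr.next=prev(13) | reversed so far: 27 -> 13 -> 24
Step 4: curr=49, set curr.next=prev(27) | reversed so far: 49 -> 27 -> 13 -> 24

49 -> 27 -> 13 -> 24 -> None


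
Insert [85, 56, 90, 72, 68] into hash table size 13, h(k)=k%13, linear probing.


Insert 85: h=7 -> slot 7
Insert 56: h=4 -> slot 4
Insert 90: h=12 -> slot 12
Insert 72: h=7, 1 probes -> slot 8
Insert 68: h=3 -> slot 3

Table: [None, None, None, 68, 56, None, None, 85, 72, None, None, None, 90]


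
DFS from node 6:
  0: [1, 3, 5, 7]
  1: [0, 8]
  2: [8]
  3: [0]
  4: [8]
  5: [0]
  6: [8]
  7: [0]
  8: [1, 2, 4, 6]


Visit 6, push [8]
Visit 8, push [4, 2, 1]
Visit 1, push [0]
Visit 0, push [7, 5, 3]
Visit 3, push []
Visit 5, push []
Visit 7, push []
Visit 2, push []
Visit 4, push []

DFS order: [6, 8, 1, 0, 3, 5, 7, 2, 4]


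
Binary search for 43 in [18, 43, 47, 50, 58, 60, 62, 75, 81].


Step 1: lo=0, hi=8, mid=4, val=58
Step 2: lo=0, hi=3, mid=1, val=43

Found at index 1


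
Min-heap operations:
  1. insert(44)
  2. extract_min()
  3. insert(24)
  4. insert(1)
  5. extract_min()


insert(44) -> [44]
extract_min()->44, []
insert(24) -> [24]
insert(1) -> [1, 24]
extract_min()->1, [24]

Final heap: [24]


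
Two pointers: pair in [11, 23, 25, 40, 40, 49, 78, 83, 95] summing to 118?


lo=0(11)+hi=8(95)=106
lo=1(23)+hi=8(95)=118

Yes: 23+95=118


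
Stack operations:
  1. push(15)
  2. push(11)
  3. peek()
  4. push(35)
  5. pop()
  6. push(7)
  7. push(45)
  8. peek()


push(15) -> [15]
push(11) -> [15, 11]
peek()->11
push(35) -> [15, 11, 35]
pop()->35, [15, 11]
push(7) -> [15, 11, 7]
push(45) -> [15, 11, 7, 45]
peek()->45

Final stack: [15, 11, 7, 45]


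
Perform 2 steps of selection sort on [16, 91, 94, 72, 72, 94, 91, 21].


Initial: [16, 91, 94, 72, 72, 94, 91, 21]
Step 1: min=16 at 0
  Swap: [16, 91, 94, 72, 72, 94, 91, 21]
Step 2: min=21 at 7
  Swap: [16, 21, 94, 72, 72, 94, 91, 91]

After 2 steps: [16, 21, 94, 72, 72, 94, 91, 91]


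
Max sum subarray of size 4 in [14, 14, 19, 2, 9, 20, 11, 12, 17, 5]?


[0:4]: 49
[1:5]: 44
[2:6]: 50
[3:7]: 42
[4:8]: 52
[5:9]: 60
[6:10]: 45

Max: 60 at [5:9]


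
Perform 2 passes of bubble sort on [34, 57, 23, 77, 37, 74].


Initial: [34, 57, 23, 77, 37, 74]
Pass 1: [34, 23, 57, 37, 74, 77] (3 swaps)
Pass 2: [23, 34, 37, 57, 74, 77] (2 swaps)

After 2 passes: [23, 34, 37, 57, 74, 77]


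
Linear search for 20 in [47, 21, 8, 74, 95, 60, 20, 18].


i=0: 47!=20
i=1: 21!=20
i=2: 8!=20
i=3: 74!=20
i=4: 95!=20
i=5: 60!=20
i=6: 20==20 found!

Found at 6, 7 comps


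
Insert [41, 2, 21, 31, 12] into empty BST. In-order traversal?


Insert 41: root
Insert 2: L from 41
Insert 21: L from 41 -> R from 2
Insert 31: L from 41 -> R from 2 -> R from 21
Insert 12: L from 41 -> R from 2 -> L from 21

In-order: [2, 12, 21, 31, 41]


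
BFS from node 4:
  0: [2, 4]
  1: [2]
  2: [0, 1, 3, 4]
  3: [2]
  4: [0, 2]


Visit 4, enqueue [0, 2]
Visit 0, enqueue []
Visit 2, enqueue [1, 3]
Visit 1, enqueue []
Visit 3, enqueue []

BFS order: [4, 0, 2, 1, 3]


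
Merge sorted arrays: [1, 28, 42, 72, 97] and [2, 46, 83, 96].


Take 1 from A
Take 2 from B
Take 28 from A
Take 42 from A
Take 46 from B
Take 72 from A
Take 83 from B
Take 96 from B

Merged: [1, 2, 28, 42, 46, 72, 83, 96, 97]


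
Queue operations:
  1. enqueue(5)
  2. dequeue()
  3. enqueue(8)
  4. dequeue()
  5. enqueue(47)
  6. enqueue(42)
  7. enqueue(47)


enqueue(5) -> [5]
dequeue()->5, []
enqueue(8) -> [8]
dequeue()->8, []
enqueue(47) -> [47]
enqueue(42) -> [47, 42]
enqueue(47) -> [47, 42, 47]

Final queue: [47, 42, 47]


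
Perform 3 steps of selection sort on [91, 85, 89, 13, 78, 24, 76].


Initial: [91, 85, 89, 13, 78, 24, 76]
Step 1: min=13 at 3
  Swap: [13, 85, 89, 91, 78, 24, 76]
Step 2: min=24 at 5
  Swap: [13, 24, 89, 91, 78, 85, 76]
Step 3: min=76 at 6
  Swap: [13, 24, 76, 91, 78, 85, 89]

After 3 steps: [13, 24, 76, 91, 78, 85, 89]


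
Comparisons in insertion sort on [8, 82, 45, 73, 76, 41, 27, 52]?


Algorithm: insertion sort
Input: [8, 82, 45, 73, 76, 41, 27, 52]
Sorted: [8, 27, 41, 45, 52, 73, 76, 82]

22


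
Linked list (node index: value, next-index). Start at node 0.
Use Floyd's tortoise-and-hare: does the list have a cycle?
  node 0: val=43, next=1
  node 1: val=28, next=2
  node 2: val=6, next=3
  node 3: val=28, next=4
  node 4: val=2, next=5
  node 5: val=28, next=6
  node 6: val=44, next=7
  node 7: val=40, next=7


Floyd's tortoise (slow, +1) and hare (fast, +2):
  init: slow=0, fast=0
  step 1: slow=1, fast=2
  step 2: slow=2, fast=4
  step 3: slow=3, fast=6
  step 4: slow=4, fast=7
  step 5: slow=5, fast=7
  step 6: slow=6, fast=7
  step 7: slow=7, fast=7
  slow == fast at node 7: cycle detected

Cycle: yes


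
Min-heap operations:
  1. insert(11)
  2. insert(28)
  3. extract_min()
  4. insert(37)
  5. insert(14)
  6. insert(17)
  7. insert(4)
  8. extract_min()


insert(11) -> [11]
insert(28) -> [11, 28]
extract_min()->11, [28]
insert(37) -> [28, 37]
insert(14) -> [14, 37, 28]
insert(17) -> [14, 17, 28, 37]
insert(4) -> [4, 14, 28, 37, 17]
extract_min()->4, [14, 17, 28, 37]

Final heap: [14, 17, 28, 37]


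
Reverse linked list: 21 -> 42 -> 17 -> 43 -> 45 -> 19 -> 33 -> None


Step 1: curr=21, set curr.next=prev(None) | reversed so far: 21
Step 2: curr=42, set curr.next=prev(21) | reversed so far: 42 -> 21
Step 3: curr=17, set curr.next=prev(42) | reversed so far: 17 -> 42 -> 21
Step 4: curr=43, set curr.next=prev(17) | reversed so far: 43 -> 17 -> 42 -> 21
Step 5: curr=45, set curr.next=prev(43) | reversed so far: 45 -> 43 -> 17 -> 42 -> 21
Step 6: curr=19, set curr.next=prev(45) | reversed so far: 19 -> 45 -> 43 -> 17 -> 42 -> 21
Step 7: curr=33, set curr.next=prev(19) | reversed so far: 33 -> 19 -> 45 -> 43 -> 17 -> 42 -> 21

33 -> 19 -> 45 -> 43 -> 17 -> 42 -> 21 -> None


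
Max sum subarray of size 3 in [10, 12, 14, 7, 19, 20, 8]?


[0:3]: 36
[1:4]: 33
[2:5]: 40
[3:6]: 46
[4:7]: 47

Max: 47 at [4:7]


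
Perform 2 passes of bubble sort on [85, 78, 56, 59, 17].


Initial: [85, 78, 56, 59, 17]
Pass 1: [78, 56, 59, 17, 85] (4 swaps)
Pass 2: [56, 59, 17, 78, 85] (3 swaps)

After 2 passes: [56, 59, 17, 78, 85]


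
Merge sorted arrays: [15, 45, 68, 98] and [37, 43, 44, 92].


Take 15 from A
Take 37 from B
Take 43 from B
Take 44 from B
Take 45 from A
Take 68 from A
Take 92 from B

Merged: [15, 37, 43, 44, 45, 68, 92, 98]


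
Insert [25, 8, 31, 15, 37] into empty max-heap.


Insert 25: [25]
Insert 8: [25, 8]
Insert 31: [31, 8, 25]
Insert 15: [31, 15, 25, 8]
Insert 37: [37, 31, 25, 8, 15]

Final heap: [37, 31, 25, 8, 15]


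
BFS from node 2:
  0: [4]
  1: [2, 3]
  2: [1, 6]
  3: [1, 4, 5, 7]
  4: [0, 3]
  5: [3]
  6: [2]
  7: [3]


Visit 2, enqueue [1, 6]
Visit 1, enqueue [3]
Visit 6, enqueue []
Visit 3, enqueue [4, 5, 7]
Visit 4, enqueue [0]
Visit 5, enqueue []
Visit 7, enqueue []
Visit 0, enqueue []

BFS order: [2, 1, 6, 3, 4, 5, 7, 0]


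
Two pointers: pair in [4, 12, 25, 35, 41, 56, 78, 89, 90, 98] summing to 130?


lo=0(4)+hi=9(98)=102
lo=1(12)+hi=9(98)=110
lo=2(25)+hi=9(98)=123
lo=3(35)+hi=9(98)=133
lo=3(35)+hi=8(90)=125
lo=4(41)+hi=8(90)=131
lo=4(41)+hi=7(89)=130

Yes: 41+89=130


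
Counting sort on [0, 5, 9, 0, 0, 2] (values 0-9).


Input: [0, 5, 9, 0, 0, 2]
Counts: [3, 0, 1, 0, 0, 1, 0, 0, 0, 1]

Sorted: [0, 0, 0, 2, 5, 9]
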